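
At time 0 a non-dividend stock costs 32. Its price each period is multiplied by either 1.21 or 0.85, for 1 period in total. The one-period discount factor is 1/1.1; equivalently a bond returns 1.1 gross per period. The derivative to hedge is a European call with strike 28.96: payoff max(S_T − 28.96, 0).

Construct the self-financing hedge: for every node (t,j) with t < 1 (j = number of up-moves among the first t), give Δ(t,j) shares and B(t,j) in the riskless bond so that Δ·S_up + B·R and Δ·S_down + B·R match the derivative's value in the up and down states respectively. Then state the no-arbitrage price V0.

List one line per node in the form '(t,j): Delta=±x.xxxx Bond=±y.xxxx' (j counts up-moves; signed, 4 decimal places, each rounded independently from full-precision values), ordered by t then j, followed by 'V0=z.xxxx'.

(0,0): Delta=0.8472 Bond=-20.9495
V0=6.1616

No-arbitrage ⇒ martingale measure with p* = (R−d)/(u−d) = 0.6944.
Terminal values V(1,·): V(1,0)=0.0000, V(1,1)=9.7600
(0,0): S=32.0000. Δ = (V_up−V_dn)/(S_up−S_dn) = (9.7600−0.0000)/(38.7200−27.2000) = 0.8472. V = [p*·9.7600 + (1−p*)·0.0000]/1.1 = 6.1616. B = V − Δ·S = -20.9495.
Each (Δ,B) replicates both successor values, so the strategy is self-financing and V0 is arbitrage-free.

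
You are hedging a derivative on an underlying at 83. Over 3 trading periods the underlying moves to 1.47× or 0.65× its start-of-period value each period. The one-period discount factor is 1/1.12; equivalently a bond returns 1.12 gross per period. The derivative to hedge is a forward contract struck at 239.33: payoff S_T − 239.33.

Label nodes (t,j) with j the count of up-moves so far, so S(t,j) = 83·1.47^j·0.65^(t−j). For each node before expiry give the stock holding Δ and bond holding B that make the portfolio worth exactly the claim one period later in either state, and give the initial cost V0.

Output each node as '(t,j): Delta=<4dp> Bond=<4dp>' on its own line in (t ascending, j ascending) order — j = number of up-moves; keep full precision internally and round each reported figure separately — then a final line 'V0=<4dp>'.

Since d<R<u, set p* = (R−d)/(u−d) = 0.5732; price each node as the discounted p*-expectation of its children.
Terminal payoffs: V(3,0)=-216.5361, V(3,1)=-187.7808, V(3,2)=-122.7494, V(3,3)=24.3214
(2,0): S=35.0675. Δ = (V_up−V_dn)/(S_up−S_dn) = (-187.7808−-216.5361)/(51.5492−22.7939) = 1.0000. V = [p*·-187.7808 + (1−p*)·-216.5361]/1.12 = -178.6200. B = V − Δ·S = -213.6875.
(2,1): S=79.3065. Δ = (V_up−V_dn)/(S_up−S_dn) = (-122.7494−-187.7808)/(116.5806−51.5492) = 1.0000. V = [p*·-122.7494 + (1−p*)·-187.7808]/1.12 = -134.3810. B = V − Δ·S = -213.6875.
(2,2): S=179.3547. Δ = (V_up−V_dn)/(S_up−S_dn) = (24.3214−-122.7494)/(263.6514−116.5806) = 1.0000. V = [p*·24.3214 + (1−p*)·-122.7494]/1.12 = -34.3328. B = V − Δ·S = -213.6875.
(1,0): S=53.9500. Δ = (V_up−V_dn)/(S_up−S_dn) = (-134.3810−-178.6200)/(79.3065−35.0675) = 1.0000. V = [p*·-134.3810 + (1−p*)·-178.6200]/1.12 = -136.8424. B = V − Δ·S = -190.7924.
(1,1): S=122.0100. Δ = (V_up−V_dn)/(S_up−S_dn) = (-34.3328−-134.3810)/(179.3547−79.3065) = 1.0000. V = [p*·-34.3328 + (1−p*)·-134.3810]/1.12 = -68.7824. B = V − Δ·S = -190.7924.
(0,0): S=83.0000. Δ = (V_up−V_dn)/(S_up−S_dn) = (-68.7824−-136.8424)/(122.0100−53.9500) = 1.0000. V = [p*·-68.7824 + (1−p*)·-136.8424]/1.12 = -87.3504. B = V − Δ·S = -170.3504.
Each (Δ,B) replicates both successor values, so the strategy is self-financing and V0 is arbitrage-free.

(0,0): Delta=1.0000 Bond=-170.3504
(1,0): Delta=1.0000 Bond=-190.7924
(1,1): Delta=1.0000 Bond=-190.7924
(2,0): Delta=1.0000 Bond=-213.6875
(2,1): Delta=1.0000 Bond=-213.6875
(2,2): Delta=1.0000 Bond=-213.6875
V0=-87.3504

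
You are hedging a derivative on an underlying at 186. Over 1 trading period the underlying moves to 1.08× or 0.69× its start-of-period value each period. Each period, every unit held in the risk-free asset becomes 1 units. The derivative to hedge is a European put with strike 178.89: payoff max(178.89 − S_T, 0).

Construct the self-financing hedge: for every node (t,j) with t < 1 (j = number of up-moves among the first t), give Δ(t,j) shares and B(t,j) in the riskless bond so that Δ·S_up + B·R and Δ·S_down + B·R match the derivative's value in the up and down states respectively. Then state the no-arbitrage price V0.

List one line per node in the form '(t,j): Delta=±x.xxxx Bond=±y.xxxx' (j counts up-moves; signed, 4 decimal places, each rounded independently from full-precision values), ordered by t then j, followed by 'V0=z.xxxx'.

Risk-neutral probability p* = (R−d)/(u−d) = (1−0.69)/(1.08−0.69) = 0.7949.
Payoff layer (t=1): V(1,0)=50.5500, V(1,1)=0.0000
Node (0,0) S=186.0000: V=(p*·0.0000+(1−p*)·50.5500)/1=10.3692; Δ=(0.0000−50.5500)/(200.8800−128.3400)=-0.6969; B=V−Δ·S=139.9846
Root portfolio cost Δ·186+B reproduces V0=10.3692.

(0,0): Delta=-0.6969 Bond=139.9846
V0=10.3692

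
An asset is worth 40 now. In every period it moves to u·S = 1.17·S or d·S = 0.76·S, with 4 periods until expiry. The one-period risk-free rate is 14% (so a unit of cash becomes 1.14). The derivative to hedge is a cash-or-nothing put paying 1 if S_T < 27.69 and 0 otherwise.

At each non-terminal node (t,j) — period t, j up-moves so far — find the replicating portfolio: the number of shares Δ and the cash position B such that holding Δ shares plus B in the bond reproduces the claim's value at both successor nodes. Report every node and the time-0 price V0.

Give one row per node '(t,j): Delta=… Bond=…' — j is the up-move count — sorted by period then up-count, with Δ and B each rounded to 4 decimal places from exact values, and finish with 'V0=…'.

The replicating-portfolio and risk-neutral prices coincide; use p* = (1.14−0.76)/(1.17−0.76) = 0.9268 for the latter.
Payoff layer (t=4): V(4,0)=1.0000, V(4,1)=1.0000, V(4,2)=0.0000, V(4,3)=0.0000, V(4,4)=0.0000
  t=3,j=0: stock 17.5590 → up 20.5441 (V=1.0000), down 13.3449 (V=1.0000). Price 0.8772; hedge Δ=0.0000, bond B=0.8772.
  t=3,j=1: stock 27.0317 → up 31.6271 (V=0.0000), down 20.5441 (V=1.0000). Price 0.0642; hedge Δ=-0.0902, bond B=2.5032.
  t=3,j=2: stock 41.6146 → up 48.6890 (V=0.0000), down 31.6271 (V=0.0000). Price 0.0000; hedge Δ=0.0000, bond B=0.0000.
  t=3,j=3: stock 64.0645 → up 74.9555 (V=0.0000), down 48.6890 (V=0.0000). Price 0.0000; hedge Δ=0.0000, bond B=0.0000.
  t=2,j=0: stock 23.1040 → up 27.0317 (V=0.0642), down 17.5590 (V=0.8772). Price 0.1085; hedge Δ=-0.0858, bond B=2.0914.
  t=2,j=1: stock 35.5680 → up 41.6146 (V=0.0000), down 27.0317 (V=0.0642). Price 0.0041; hedge Δ=-0.0044, bond B=0.1607.
  t=2,j=2: stock 54.7560 → up 64.0645 (V=0.0000), down 41.6146 (V=0.0000). Price 0.0000; hedge Δ=0.0000, bond B=0.0000.
  t=1,j=0: stock 30.4000 → up 35.5680 (V=0.0041), down 23.1040 (V=0.1085). Price 0.0103; hedge Δ=-0.0084, bond B=0.2649.
  t=1,j=1: stock 46.8000 → up 54.7560 (V=0.0000), down 35.5680 (V=0.0041). Price 0.0003; hedge Δ=-0.0002, bond B=0.0103.
  t=0,j=0: stock 40.0000 → up 46.8000 (V=0.0003), down 30.4000 (V=0.0103). Price 0.0009; hedge Δ=-0.0006, bond B=0.0254.
Each (Δ,B) replicates both successor values, so the strategy is self-financing and V0 is arbitrage-free.

(0,0): Delta=-0.0006 Bond=0.0254
(1,0): Delta=-0.0084 Bond=0.2649
(1,1): Delta=-0.0002 Bond=0.0103
(2,0): Delta=-0.0858 Bond=2.0914
(2,1): Delta=-0.0044 Bond=0.1607
(2,2): Delta=0.0000 Bond=0.0000
(3,0): Delta=0.0000 Bond=0.8772
(3,1): Delta=-0.0902 Bond=2.5032
(3,2): Delta=0.0000 Bond=0.0000
(3,3): Delta=0.0000 Bond=0.0000
V0=0.0009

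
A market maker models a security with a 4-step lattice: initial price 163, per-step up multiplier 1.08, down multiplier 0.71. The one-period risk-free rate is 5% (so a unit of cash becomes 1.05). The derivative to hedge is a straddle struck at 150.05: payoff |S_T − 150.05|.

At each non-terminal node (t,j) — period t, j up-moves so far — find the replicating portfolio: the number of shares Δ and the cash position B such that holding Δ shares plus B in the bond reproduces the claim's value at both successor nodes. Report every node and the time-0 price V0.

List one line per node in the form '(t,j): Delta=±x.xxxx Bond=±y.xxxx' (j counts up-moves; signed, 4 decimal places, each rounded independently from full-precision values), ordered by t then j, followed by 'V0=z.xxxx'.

(0,0): Delta=0.5940 Bond=-52.2402
(1,0): Delta=-1.0000 Bond=129.6188
(1,1): Delta=0.6864 Bond=-71.1291
(2,0): Delta=-1.0000 Bond=136.0998
(2,1): Delta=-1.0000 Bond=136.0998
(2,2): Delta=0.7843 Bond=-93.2842
(3,0): Delta=-1.0000 Bond=142.9048
(3,1): Delta=-1.0000 Bond=142.9048
(3,2): Delta=-1.0000 Bond=142.9048
(3,3): Delta=0.8878 Bond=-119.2002
V0=44.5782

Under the risk-neutral measure, an up-move has probability p* = (R−d)/(u−d) = 0.9189 and values discount at R = 1.05.
Payoff layer (t=4): V(4,0)=108.6290, V(4,1)=87.0433, V(4,2)=54.2089, V(4,3)=4.2635, V(4,4)=71.7097
Node (3,0) S=58.3395: V=(p*·87.0433+(1−p*)·108.6290)/1.05=84.5653; Δ=(87.0433−108.6290)/(63.0067−41.4210)=-1.0000; B=V−Δ·S=142.9048
Node (3,1) S=88.7418: V=(p*·54.2089+(1−p*)·87.0433)/1.05=54.1630; Δ=(54.2089−87.0433)/(95.8411−63.0067)=-1.0000; B=V−Δ·S=142.9048
Node (3,2) S=134.9875: V=(p*·4.2635+(1−p*)·54.2089)/1.05=7.9173; Δ=(4.2635−54.2089)/(145.7865−95.8411)=-1.0000; B=V−Δ·S=142.9048
Node (3,3) S=205.3331: V=(p*·71.7097+(1−p*)·4.2635)/1.05=63.0868; Δ=(71.7097−4.2635)/(221.7597−145.7865)=0.8878; B=V−Δ·S=-119.2002
Node (2,0) S=82.1683: V=(p*·54.1630+(1−p*)·84.5653)/1.05=53.9315; Δ=(54.1630−84.5653)/(88.7418−58.3395)=-1.0000; B=V−Δ·S=136.0998
Node (2,1) S=124.9884: V=(p*·7.9173+(1−p*)·54.1630)/1.05=11.1114; Δ=(7.9173−54.1630)/(134.9875−88.7418)=-1.0000; B=V−Δ·S=136.0998
Node (2,2) S=190.1232: V=(p*·63.0868+(1−p*)·7.9173)/1.05=55.8224; Δ=(63.0868−7.9173)/(205.3331−134.9875)=0.7843; B=V−Δ·S=-93.2842
Node (1,0) S=115.7300: V=(p*·11.1114+(1−p*)·53.9315)/1.05=13.8888; Δ=(11.1114−53.9315)/(124.9884−82.1683)=-1.0000; B=V−Δ·S=129.6188
Node (1,1) S=176.0400: V=(p*·55.8224+(1−p*)·11.1114)/1.05=49.7116; Δ=(55.8224−11.1114)/(190.1232−124.9884)=0.6864; B=V−Δ·S=-71.1291
Node (0,0) S=163.0000: V=(p*·49.7116+(1−p*)·13.8888)/1.05=44.5782; Δ=(49.7116−13.8888)/(176.0400−115.7300)=0.5940; B=V−Δ·S=-52.2402
Self-financing check: at every node Δ·S+B equals the discounted successor values.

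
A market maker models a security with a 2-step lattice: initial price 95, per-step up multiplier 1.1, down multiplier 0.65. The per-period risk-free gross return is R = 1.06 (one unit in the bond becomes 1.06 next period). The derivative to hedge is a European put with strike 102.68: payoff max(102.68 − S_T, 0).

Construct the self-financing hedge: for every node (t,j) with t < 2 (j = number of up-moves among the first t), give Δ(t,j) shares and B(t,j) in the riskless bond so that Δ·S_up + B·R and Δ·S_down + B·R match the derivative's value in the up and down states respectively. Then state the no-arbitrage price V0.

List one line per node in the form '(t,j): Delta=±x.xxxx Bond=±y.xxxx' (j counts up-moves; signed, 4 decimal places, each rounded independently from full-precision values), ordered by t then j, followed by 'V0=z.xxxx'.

The replicating-portfolio and risk-neutral prices coincide; use p* = (1.06−0.65)/(1.1−0.65) = 0.9111 for the latter.
At expiry t=2: V(2,0)=62.5425, V(2,1)=34.7550, V(2,2)=0.0000
(1,0): S=61.7500. Δ = (V_up−V_dn)/(S_up−S_dn) = (34.7550−62.5425)/(67.9250−40.1375) = -1.0000. V = [p*·34.7550 + (1−p*)·62.5425]/1.06 = 35.1179. B = V − Δ·S = 96.8679.
(1,1): S=104.5000. Δ = (V_up−V_dn)/(S_up−S_dn) = (0.0000−34.7550)/(114.9500−67.9250) = -0.7391. V = [p*·0.0000 + (1−p*)·34.7550]/1.06 = 2.9145. B = V − Δ·S = 80.1478.
(0,0): S=95.0000. Δ = (V_up−V_dn)/(S_up−S_dn) = (2.9145−35.1179)/(104.5000−61.7500) = -0.7533. V = [p*·2.9145 + (1−p*)·35.1179]/1.06 = 5.4500. B = V − Δ·S = 77.0132.
Check: Δ(0,0)·S0 + B(0,0) = 5.4500 = V0.

(0,0): Delta=-0.7533 Bond=77.0132
(1,0): Delta=-1.0000 Bond=96.8679
(1,1): Delta=-0.7391 Bond=80.1478
V0=5.4500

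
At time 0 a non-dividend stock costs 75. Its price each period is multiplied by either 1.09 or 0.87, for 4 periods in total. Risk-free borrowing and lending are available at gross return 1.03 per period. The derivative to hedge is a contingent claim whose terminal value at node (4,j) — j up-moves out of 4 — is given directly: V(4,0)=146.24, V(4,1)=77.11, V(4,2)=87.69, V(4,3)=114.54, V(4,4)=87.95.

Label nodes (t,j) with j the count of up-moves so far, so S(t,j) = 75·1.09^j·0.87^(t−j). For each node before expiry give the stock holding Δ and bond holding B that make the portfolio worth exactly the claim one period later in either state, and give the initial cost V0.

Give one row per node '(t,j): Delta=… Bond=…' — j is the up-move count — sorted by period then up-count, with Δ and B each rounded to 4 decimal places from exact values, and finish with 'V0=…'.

(0,0): Delta=0.0946 Bond=80.6248
(1,0): Delta=0.8705 Bond=32.4174
(1,1): Delta=-0.1376 Bond=102.0284
(2,0): Delta=-0.8675 Bond=132.0509
(2,1): Delta=1.3907 Bond=-3.6079
(2,2): Delta=-0.5951 Bond=145.8506
(3,0): Delta=-6.3625 Bond=407.3959
(3,1): Delta=0.7772 Bond=34.2436
(3,2): Delta=1.5743 Bond=-17.9510
(3,3): Delta=-1.2444 Bond=213.2926
V0=87.7201

Since d<R<u, set p* = (R−d)/(u−d) = 0.7273; price each node as the discounted p*-expectation of its children.
Payoff layer (t=4): V(4,0)=146.2400, V(4,1)=77.1100, V(4,2)=87.6900, V(4,3)=114.5400, V(4,4)=87.9500
(3,0): S=49.3877. Δ = (V_up−V_dn)/(S_up−S_dn) = (77.1100−146.2400)/(53.8326−42.9673) = -6.3625. V = [p*·77.1100 + (1−p*)·146.2400]/1.03 = 93.1686. B = V − Δ·S = 407.3959.
(3,1): S=61.8766. Δ = (V_up−V_dn)/(S_up−S_dn) = (87.6900−77.1100)/(67.4455−53.8326) = 0.7772. V = [p*·87.6900 + (1−p*)·77.1100]/1.03 = 82.3345. B = V − Δ·S = 34.2436.
(3,2): S=77.5235. Δ = (V_up−V_dn)/(S_up−S_dn) = (114.5400−87.6900)/(84.5006−67.4455) = 1.5743. V = [p*·114.5400 + (1−p*)·87.6900]/1.03 = 104.0944. B = V − Δ·S = -17.9510.
(3,3): S=97.1272. Δ = (V_up−V_dn)/(S_up−S_dn) = (87.9500−114.5400)/(105.8686−84.5006) = -1.2444. V = [p*·87.9500 + (1−p*)·114.5400]/1.03 = 92.4289. B = V − Δ·S = 213.2926.
(2,0): S=56.7675. Δ = (V_up−V_dn)/(S_up−S_dn) = (82.3345−93.1686)/(61.8766−49.3877) = -0.8675. V = [p*·82.3345 + (1−p*)·93.1686]/1.03 = 82.8051. B = V − Δ·S = 132.0509.
(2,1): S=71.1225. Δ = (V_up−V_dn)/(S_up−S_dn) = (104.0944−82.3345)/(77.5235−61.8766) = 1.3907. V = [p*·104.0944 + (1−p*)·82.3345]/1.03 = 95.3009. B = V − Δ·S = -3.6079.
(2,2): S=89.1075. Δ = (V_up−V_dn)/(S_up−S_dn) = (92.4289−104.0944)/(97.1272−77.5235) = -0.5951. V = [p*·92.4289 + (1−p*)·104.0944]/1.03 = 92.8257. B = V − Δ·S = 145.8506.
(1,0): S=65.2500. Δ = (V_up−V_dn)/(S_up−S_dn) = (95.3009−82.8051)/(71.1225−56.7675) = 0.8705. V = [p*·95.3009 + (1−p*)·82.8051]/1.03 = 89.2165. B = V − Δ·S = 32.4174.
(1,1): S=81.7500. Δ = (V_up−V_dn)/(S_up−S_dn) = (92.8257−95.3009)/(89.1075−71.1225) = -0.1376. V = [p*·92.8257 + (1−p*)·95.3009]/1.03 = 90.7774. B = V − Δ·S = 102.0284.
(0,0): S=75.0000. Δ = (V_up−V_dn)/(S_up−S_dn) = (90.7774−89.2165)/(81.7500−65.2500) = 0.0946. V = [p*·90.7774 + (1−p*)·89.2165]/1.03 = 87.7201. B = V − Δ·S = 80.6248.
Self-financing check: at every node Δ·S+B equals the discounted successor values.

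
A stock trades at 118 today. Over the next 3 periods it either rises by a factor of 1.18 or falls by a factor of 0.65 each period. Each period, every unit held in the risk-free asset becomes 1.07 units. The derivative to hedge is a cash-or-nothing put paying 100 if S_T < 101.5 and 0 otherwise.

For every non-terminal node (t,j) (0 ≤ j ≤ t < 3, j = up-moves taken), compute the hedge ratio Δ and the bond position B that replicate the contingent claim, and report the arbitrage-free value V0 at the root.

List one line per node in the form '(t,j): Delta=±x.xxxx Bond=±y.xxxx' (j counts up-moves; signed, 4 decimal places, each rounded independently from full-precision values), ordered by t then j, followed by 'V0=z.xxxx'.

(0,0): Delta=-0.4594 Bond=63.2989
(1,0): Delta=-1.8219 Bond=172.2313
(1,1): Delta=-0.2628 Bond=40.3604
(2,0): Delta=0.0000 Bond=93.4579
(2,1): Delta=-2.0847 Bond=208.0762
(2,2): Delta=0.0000 Bond=0.0000
V0=9.0892

The replicating-portfolio and risk-neutral prices coincide; use p* = (1.07−0.65)/(1.18−0.65) = 0.7925 for the latter.
At expiry t=3: V(3,0)=100.0000, V(3,1)=100.0000, V(3,2)=0.0000, V(3,3)=0.0000
(2,0): S=49.8550. Δ = (V_up−V_dn)/(S_up−S_dn) = (100.0000−100.0000)/(58.8289−32.4058) = 0.0000. V = [p*·100.0000 + (1−p*)·100.0000]/1.07 = 93.4579. B = V − Δ·S = 93.4579.
(2,1): S=90.5060. Δ = (V_up−V_dn)/(S_up−S_dn) = (0.0000−100.0000)/(106.7971−58.8289) = -2.0847. V = [p*·0.0000 + (1−p*)·100.0000]/1.07 = 19.3969. B = V − Δ·S = 208.0762.
(2,2): S=164.3032. Δ = (V_up−V_dn)/(S_up−S_dn) = (0.0000−0.0000)/(193.8778−106.7971) = 0.0000. V = [p*·0.0000 + (1−p*)·0.0000]/1.07 = 0.0000. B = V − Δ·S = 0.0000.
(1,0): S=76.7000. Δ = (V_up−V_dn)/(S_up−S_dn) = (19.3969−93.4579)/(90.5060−49.8550) = -1.8219. V = [p*·19.3969 + (1−p*)·93.4579]/1.07 = 32.4935. B = V − Δ·S = 172.2313.
(1,1): S=139.2400. Δ = (V_up−V_dn)/(S_up−S_dn) = (0.0000−19.3969)/(164.3032−90.5060) = -0.2628. V = [p*·0.0000 + (1−p*)·19.3969]/1.07 = 3.7624. B = V − Δ·S = 40.3604.
(0,0): S=118.0000. Δ = (V_up−V_dn)/(S_up−S_dn) = (3.7624−32.4935)/(139.2400−76.7000) = -0.4594. V = [p*·3.7624 + (1−p*)·32.4935]/1.07 = 9.0892. B = V − Δ·S = 63.2989.
Each (Δ,B) replicates both successor values, so the strategy is self-financing and V0 is arbitrage-free.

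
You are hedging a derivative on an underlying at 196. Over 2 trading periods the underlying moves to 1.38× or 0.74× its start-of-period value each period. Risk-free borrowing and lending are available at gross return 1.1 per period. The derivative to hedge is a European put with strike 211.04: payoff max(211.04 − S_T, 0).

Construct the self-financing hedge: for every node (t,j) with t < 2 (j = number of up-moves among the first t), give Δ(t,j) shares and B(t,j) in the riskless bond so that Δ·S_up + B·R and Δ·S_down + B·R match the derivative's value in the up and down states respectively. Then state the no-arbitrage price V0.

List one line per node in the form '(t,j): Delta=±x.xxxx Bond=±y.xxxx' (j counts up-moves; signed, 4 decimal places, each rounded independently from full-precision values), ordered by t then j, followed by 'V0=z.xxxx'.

Under the risk-neutral measure, an up-move has probability p* = (R−d)/(u−d) = 0.5625 and values discount at R = 1.1.
Terminal values V(2,·): V(2,0)=103.7104, V(2,1)=10.8848, V(2,2)=0.0000
Node (1,0) S=145.0400: V=(p*·10.8848+(1−p*)·103.7104)/1.1=46.8145; Δ=(10.8848−103.7104)/(200.1552−107.3296)=-1.0000; B=V−Δ·S=191.8545
Node (1,1) S=270.4800: V=(p*·0.0000+(1−p*)·10.8848)/1.1=4.3292; Δ=(0.0000−10.8848)/(373.2624−200.1552)=-0.0629; B=V−Δ·S=21.3367
Node (0,0) S=196.0000: V=(p*·4.3292+(1−p*)·46.8145)/1.1=20.8332; Δ=(4.3292−46.8145)/(270.4800−145.0400)=-0.3387; B=V−Δ·S=87.2166
Self-financing check: at every node Δ·S+B equals the discounted successor values.

(0,0): Delta=-0.3387 Bond=87.2166
(1,0): Delta=-1.0000 Bond=191.8545
(1,1): Delta=-0.0629 Bond=21.3367
V0=20.8332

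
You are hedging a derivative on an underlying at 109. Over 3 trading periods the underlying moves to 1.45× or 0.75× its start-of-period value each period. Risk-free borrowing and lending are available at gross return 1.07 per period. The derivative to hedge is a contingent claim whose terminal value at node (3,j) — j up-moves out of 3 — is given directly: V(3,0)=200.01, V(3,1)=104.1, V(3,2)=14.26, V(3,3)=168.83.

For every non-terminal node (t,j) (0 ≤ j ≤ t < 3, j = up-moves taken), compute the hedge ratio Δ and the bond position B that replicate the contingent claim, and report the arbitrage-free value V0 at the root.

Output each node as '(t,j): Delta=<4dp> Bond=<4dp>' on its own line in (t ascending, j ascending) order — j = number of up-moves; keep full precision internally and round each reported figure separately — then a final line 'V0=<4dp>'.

Under the risk-neutral measure, an up-move has probability p* = (R−d)/(u−d) = 0.4571 and values discount at R = 1.07.
Payoff layer (t=3): V(3,0)=200.0100, V(3,1)=104.1000, V(3,2)=14.2600, V(3,3)=168.8300
(2,0): S=61.3125. Δ = (V_up−V_dn)/(S_up−S_dn) = (104.1000−200.0100)/(88.9031−45.9844) = -2.2347. V = [p*·104.1000 + (1−p*)·200.0100]/1.07 = 145.9490. B = V − Δ·S = 282.9633.
(2,1): S=118.5375. Δ = (V_up−V_dn)/(S_up−S_dn) = (14.2600−104.1000)/(171.8794−88.9031) = -1.0827. V = [p*·14.2600 + (1−p*)·104.1000]/1.07 = 58.9068. B = V − Δ·S = 187.2497.
(2,2): S=229.1725. Δ = (V_up−V_dn)/(S_up−S_dn) = (168.8300−14.2600)/(332.3001−171.8794) = 0.9635. V = [p*·168.8300 + (1−p*)·14.2600]/1.07 = 79.3650. B = V − Δ·S = -141.4493.
(1,0): S=81.7500. Δ = (V_up−V_dn)/(S_up−S_dn) = (58.9068−145.9490)/(118.5375−61.3125) = -1.5211. V = [p*·58.9068 + (1−p*)·145.9490]/1.07 = 99.2133. B = V − Δ·S = 223.5593.
(1,1): S=158.0500. Δ = (V_up−V_dn)/(S_up−S_dn) = (79.3650−58.9068)/(229.1725−118.5375) = 0.1849. V = [p*·79.3650 + (1−p*)·58.9068]/1.07 = 63.7936. B = V − Δ·S = 34.5676.
(0,0): S=109.0000. Δ = (V_up−V_dn)/(S_up−S_dn) = (63.7936−99.2133)/(158.0500−81.7500) = -0.4642. V = [p*·63.7936 + (1−p*)·99.2133]/1.07 = 77.5901. B = V − Δ·S = 128.1898.
The time-0 hedge costs 77.5901, which is the no-arbitrage price.

(0,0): Delta=-0.4642 Bond=128.1898
(1,0): Delta=-1.5211 Bond=223.5593
(1,1): Delta=0.1849 Bond=34.5676
(2,0): Delta=-2.2347 Bond=282.9633
(2,1): Delta=-1.0827 Bond=187.2497
(2,2): Delta=0.9635 Bond=-141.4493
V0=77.5901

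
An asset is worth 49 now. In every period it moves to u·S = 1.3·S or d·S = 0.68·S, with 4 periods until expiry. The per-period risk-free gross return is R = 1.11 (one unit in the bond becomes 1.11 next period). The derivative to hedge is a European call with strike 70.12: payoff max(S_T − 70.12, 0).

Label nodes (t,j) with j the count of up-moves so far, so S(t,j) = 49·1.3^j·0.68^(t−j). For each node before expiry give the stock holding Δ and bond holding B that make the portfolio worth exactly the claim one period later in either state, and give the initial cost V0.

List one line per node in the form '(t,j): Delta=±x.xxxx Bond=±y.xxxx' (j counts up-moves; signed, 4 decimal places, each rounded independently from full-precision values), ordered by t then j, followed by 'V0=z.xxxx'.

(0,0): Delta=0.5687 Bond=-16.3945
(1,0): Delta=0.0583 Bond=-1.1897
(1,1): Delta=0.6867 Bond=-25.7132
(2,0): Delta=0.0000 Bond=0.0000
(2,1): Delta=0.0718 Bond=-1.9040
(2,2): Delta=0.8288 Bond=-40.3118
(3,0): Delta=0.0000 Bond=0.0000
(3,1): Delta=0.0000 Bond=0.0000
(3,2): Delta=0.0883 Bond=-3.0473
(3,3): Delta=1.0000 Bond=-63.1712
V0=11.4734

No-arbitrage ⇒ martingale measure with p* = (R−d)/(u−d) = 0.6935.
At expiry t=4: V(4,0)=0.0000, V(4,1)=0.0000, V(4,2)=0.0000, V(4,3)=3.0840, V(4,4)=69.8289
  t=3,j=0: stock 15.4072 → up 20.0293 (V=0.0000), down 10.4769 (V=0.0000). Price 0.0000; hedge Δ=0.0000, bond B=0.0000.
  t=3,j=1: stock 29.4549 → up 38.2913 (V=0.0000), down 20.0293 (V=0.0000). Price 0.0000; hedge Δ=0.0000, bond B=0.0000.
  t=3,j=2: stock 56.3108 → up 73.2040 (V=3.0840), down 38.2913 (V=0.0000). Price 1.9270; hedge Δ=0.0883, bond B=-3.0473.
  t=3,j=3: stock 107.6530 → up 139.9489 (V=69.8289), down 73.2040 (V=3.0840). Price 44.4818; hedge Δ=1.0000, bond B=-63.1712.
  t=2,j=0: stock 22.6576 → up 29.4549 (V=0.0000), down 15.4072 (V=0.0000). Price 0.0000; hedge Δ=0.0000, bond B=0.0000.
  t=2,j=1: stock 43.3160 → up 56.3108 (V=1.9270), down 29.4549 (V=0.0000). Price 1.2040; hedge Δ=0.0718, bond B=-1.9040.
  t=2,j=2: stock 82.8100 → up 107.6530 (V=44.4818), down 56.3108 (V=1.9270). Price 28.3251; hedge Δ=0.8288, bond B=-40.3118.
  t=1,j=0: stock 33.3200 → up 43.3160 (V=1.2040), down 22.6576 (V=0.0000). Price 0.7523; hedge Δ=0.0583, bond B=-1.1897.
  t=1,j=1: stock 63.7000 → up 82.8100 (V=28.3251), down 43.3160 (V=1.2040). Price 18.0304; hedge Δ=0.6867, bond B=-25.7132.
  t=0,j=0: stock 49.0000 → up 63.7000 (V=18.0304), down 33.3200 (V=0.7523). Price 11.4734; hedge Δ=0.5687, bond B=-16.3945.
The time-0 hedge costs 11.4734, which is the no-arbitrage price.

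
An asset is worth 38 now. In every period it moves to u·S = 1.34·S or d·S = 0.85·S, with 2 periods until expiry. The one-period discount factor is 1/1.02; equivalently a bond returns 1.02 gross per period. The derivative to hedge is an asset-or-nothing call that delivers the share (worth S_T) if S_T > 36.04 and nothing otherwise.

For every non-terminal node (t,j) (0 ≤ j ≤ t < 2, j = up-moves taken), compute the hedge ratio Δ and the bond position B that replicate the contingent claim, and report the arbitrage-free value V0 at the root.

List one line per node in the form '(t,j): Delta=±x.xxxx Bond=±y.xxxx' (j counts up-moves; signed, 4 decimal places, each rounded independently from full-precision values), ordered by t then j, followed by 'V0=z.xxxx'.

Under the risk-neutral measure, an up-move has probability p* = (R−d)/(u−d) = 0.3469 and values discount at R = 1.02.
Terminal values V(2,·): V(2,0)=0.0000, V(2,1)=43.2820, V(2,2)=68.2328
(1,0): S=32.3000. Δ = (V_up−V_dn)/(S_up−S_dn) = (43.2820−0.0000)/(43.2820−27.4550) = 2.7347. V = [p*·43.2820 + (1−p*)·0.0000]/1.02 = 14.7218. B = V − Δ·S = -73.6088.
(1,1): S=50.9200. Δ = (V_up−V_dn)/(S_up−S_dn) = (68.2328−43.2820)/(68.2328−43.2820) = 1.0000. V = [p*·68.2328 + (1−p*)·43.2820]/1.02 = 50.9200. B = V − Δ·S = 0.0000.
(0,0): S=38.0000. Δ = (V_up−V_dn)/(S_up−S_dn) = (50.9200−14.7218)/(50.9200−32.3000) = 1.9441. V = [p*·50.9200 + (1−p*)·14.7218]/1.02 = 26.7454. B = V − Δ·S = -47.1285.
Root portfolio cost Δ·38+B reproduces V0=26.7454.

(0,0): Delta=1.9441 Bond=-47.1285
(1,0): Delta=2.7347 Bond=-73.6088
(1,1): Delta=1.0000 Bond=0.0000
V0=26.7454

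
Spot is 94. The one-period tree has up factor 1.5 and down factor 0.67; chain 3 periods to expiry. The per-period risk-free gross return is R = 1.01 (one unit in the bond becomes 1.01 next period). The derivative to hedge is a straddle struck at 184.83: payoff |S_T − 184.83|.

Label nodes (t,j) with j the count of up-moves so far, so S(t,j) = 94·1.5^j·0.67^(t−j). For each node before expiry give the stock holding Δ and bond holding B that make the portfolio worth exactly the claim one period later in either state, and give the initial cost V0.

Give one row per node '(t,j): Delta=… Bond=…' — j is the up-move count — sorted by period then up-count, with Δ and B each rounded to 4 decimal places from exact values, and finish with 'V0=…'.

Since d<R<u, set p* = (R−d)/(u−d) = 0.4096; price each node as the discounted p*-expectation of its children.
At expiry t=3: V(3,0)=156.5583, V(3,1)=121.5351, V(3,2)=43.1250, V(3,3)=132.4200
  t=2,j=0: stock 42.1966 → up 63.2949 (V=121.5351), down 28.2717 (V=156.5583). Price 140.8034; hedge Δ=-1.0000, bond B=183.0000.
  t=2,j=1: stock 94.4700 → up 141.7050 (V=43.1250), down 63.2949 (V=121.5351). Price 88.5300; hedge Δ=-1.0000, bond B=183.0000.
  t=2,j=2: stock 211.5000 → up 317.2500 (V=132.4200), down 141.7050 (V=43.1250). Price 78.9145; hedge Δ=0.5087, bond B=-28.6698.
  t=1,j=0: stock 62.9800 → up 94.4700 (V=88.5300), down 42.1966 (V=140.8034). Price 118.2081; hedge Δ=-1.0000, bond B=181.1881.
  t=1,j=1: stock 141.0000 → up 211.5000 (V=78.9145), down 94.4700 (V=88.5300). Price 83.7536; hedge Δ=-0.0822, bond B=95.3385.
  t=0,j=0: stock 94.0000 → up 141.0000 (V=83.7536), down 62.9800 (V=118.2081). Price 103.0636; hedge Δ=-0.4416, bond B=144.5751.
Each (Δ,B) replicates both successor values, so the strategy is self-financing and V0 is arbitrage-free.

(0,0): Delta=-0.4416 Bond=144.5751
(1,0): Delta=-1.0000 Bond=181.1881
(1,1): Delta=-0.0822 Bond=95.3385
(2,0): Delta=-1.0000 Bond=183.0000
(2,1): Delta=-1.0000 Bond=183.0000
(2,2): Delta=0.5087 Bond=-28.6698
V0=103.0636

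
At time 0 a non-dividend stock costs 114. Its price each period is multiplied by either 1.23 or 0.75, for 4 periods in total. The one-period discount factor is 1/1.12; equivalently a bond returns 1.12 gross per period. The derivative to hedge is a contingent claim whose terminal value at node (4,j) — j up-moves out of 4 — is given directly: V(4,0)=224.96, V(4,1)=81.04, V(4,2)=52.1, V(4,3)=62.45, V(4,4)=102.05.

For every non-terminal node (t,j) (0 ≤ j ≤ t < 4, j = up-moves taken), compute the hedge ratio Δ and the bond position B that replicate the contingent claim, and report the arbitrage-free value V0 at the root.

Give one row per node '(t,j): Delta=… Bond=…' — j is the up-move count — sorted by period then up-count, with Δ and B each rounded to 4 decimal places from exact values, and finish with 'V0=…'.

(0,0): Delta=0.2227 Bond=22.6801
(1,0): Delta=-0.2260 Bond=63.7606
(1,1): Delta=0.3040 Bond=13.9977
(2,0): Delta=-1.6038 Bond=159.7669
(2,1): Delta=0.0238 Bond=45.1442
(2,2): Delta=0.3548 Bond=6.9171
(3,0): Delta=-6.2344 Bond=401.6384
(3,1): Delta=-0.7644 Bond=112.7310
(3,2): Delta=0.1667 Bond=32.0787
(3,3): Delta=0.3889 Bond=0.5134
V0=48.0650

Risk-neutral probability p* = (R−d)/(u−d) = (1.12−0.75)/(1.23−0.75) = 0.7708.
Payoff layer (t=4): V(4,0)=224.9600, V(4,1)=81.0400, V(4,2)=52.1000, V(4,3)=62.4500, V(4,4)=102.0500
(3,0): S=48.0938. Δ = (V_up−V_dn)/(S_up−S_dn) = (81.0400−224.9600)/(59.1553−36.0703) = -6.2344. V = [p*·81.0400 + (1−p*)·224.9600]/1.12 = 101.8051. B = V − Δ·S = 401.6384.
(3,1): S=78.8738. Δ = (V_up−V_dn)/(S_up−S_dn) = (52.1000−81.0400)/(97.0147−59.1553) = -0.7644. V = [p*·52.1000 + (1−p*)·81.0400]/1.12 = 52.4394. B = V − Δ·S = 112.7310.
(3,2): S=129.3529. Δ = (V_up−V_dn)/(S_up−S_dn) = (62.4500−52.1000)/(159.1041−97.0147) = 0.1667. V = [p*·62.4500 + (1−p*)·52.1000]/1.12 = 53.6412. B = V − Δ·S = 32.0787.
(3,3): S=212.1388. Δ = (V_up−V_dn)/(S_up−S_dn) = (102.0500−62.4500)/(260.9308−159.1041) = 0.3889. V = [p*·102.0500 + (1−p*)·62.4500]/1.12 = 83.0134. B = V − Δ·S = 0.5134.
(2,0): S=64.1250. Δ = (V_up−V_dn)/(S_up−S_dn) = (52.4394−101.8051)/(78.8738−48.0938) = -1.6038. V = [p*·52.4394 + (1−p*)·101.8051]/1.12 = 56.9217. B = V − Δ·S = 159.7669.
(2,1): S=105.1650. Δ = (V_up−V_dn)/(S_up−S_dn) = (53.6412−52.4394)/(129.3529−78.8738) = 0.0238. V = [p*·53.6412 + (1−p*)·52.4394]/1.12 = 47.6480. B = V − Δ·S = 45.1442.
(2,2): S=172.4706. Δ = (V_up−V_dn)/(S_up−S_dn) = (83.0134−53.6412)/(212.1388−129.3529) = 0.3548. V = [p*·83.0134 + (1−p*)·53.6412]/1.12 = 68.1092. B = V − Δ·S = 6.9171.
(1,0): S=85.5000. Δ = (V_up−V_dn)/(S_up−S_dn) = (47.6480−56.9217)/(105.1650−64.1250) = -0.2260. V = [p*·47.6480 + (1−p*)·56.9217]/1.12 = 44.4404. B = V − Δ·S = 63.7606.
(1,1): S=140.2200. Δ = (V_up−V_dn)/(S_up−S_dn) = (68.1092−47.6480)/(172.4706−105.1650) = 0.3040. V = [p*·68.1092 + (1−p*)·47.6480]/1.12 = 56.6251. B = V − Δ·S = 13.9977.
(0,0): S=114.0000. Δ = (V_up−V_dn)/(S_up−S_dn) = (56.6251−44.4404)/(140.2200−85.5000) = 0.2227. V = [p*·56.6251 + (1−p*)·44.4404]/1.12 = 48.0650. B = V − Δ·S = 22.6801.
Root portfolio cost Δ·114+B reproduces V0=48.0650.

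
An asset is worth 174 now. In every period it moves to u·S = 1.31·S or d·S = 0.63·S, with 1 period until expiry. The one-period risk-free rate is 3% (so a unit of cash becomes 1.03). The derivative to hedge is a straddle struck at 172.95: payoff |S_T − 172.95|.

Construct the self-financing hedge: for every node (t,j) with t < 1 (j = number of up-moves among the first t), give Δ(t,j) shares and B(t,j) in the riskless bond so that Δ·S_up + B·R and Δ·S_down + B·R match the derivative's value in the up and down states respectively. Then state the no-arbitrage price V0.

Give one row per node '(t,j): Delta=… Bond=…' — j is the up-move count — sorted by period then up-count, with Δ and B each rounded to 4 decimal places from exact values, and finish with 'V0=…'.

(0,0): Delta=-0.0705 Bond=68.9872
V0=56.7224

Since d<R<u, set p* = (R−d)/(u−d) = 0.5882; price each node as the discounted p*-expectation of its children.
At expiry t=1: V(1,0)=63.3300, V(1,1)=54.9900
Node (0,0) S=174.0000: V=(p*·54.9900+(1−p*)·63.3300)/1.03=56.7224; Δ=(54.9900−63.3300)/(227.9400−109.6200)=-0.0705; B=V−Δ·S=68.9872
Check: Δ(0,0)·S0 + B(0,0) = 56.7224 = V0.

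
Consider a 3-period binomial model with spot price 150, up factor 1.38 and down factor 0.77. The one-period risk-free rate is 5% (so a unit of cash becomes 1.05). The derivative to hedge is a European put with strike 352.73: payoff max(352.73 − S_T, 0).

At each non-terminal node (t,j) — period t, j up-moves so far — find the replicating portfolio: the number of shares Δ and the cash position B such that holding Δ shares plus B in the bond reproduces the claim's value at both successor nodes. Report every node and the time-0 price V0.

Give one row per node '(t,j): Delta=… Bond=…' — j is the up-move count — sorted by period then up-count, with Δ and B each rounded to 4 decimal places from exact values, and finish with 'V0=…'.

Risk-neutral probability p* = (R−d)/(u−d) = (1.05−0.77)/(1.38−0.77) = 0.4590.
At expiry t=3: V(3,0)=284.2500, V(3,1)=229.9997, V(3,2)=132.7718, V(3,3)=0.0000
  t=2,j=0: stock 88.9350 → up 122.7303 (V=229.9997), down 68.4800 (V=284.2500). Price 246.9983; hedge Δ=-1.0000, bond B=335.9333.
  t=2,j=1: stock 159.3900 → up 219.9582 (V=132.7718), down 122.7303 (V=229.9997). Price 176.5433; hedge Δ=-1.0000, bond B=335.9333.
  t=2,j=2: stock 285.6600 → up 394.2108 (V=0.0000), down 219.9582 (V=132.7718). Price 68.4070; hedge Δ=-0.7620, bond B=286.0657.
  t=1,j=0: stock 115.5000 → up 159.3900 (V=176.5433), down 88.9350 (V=246.9983). Price 204.4365; hedge Δ=-1.0000, bond B=319.9365.
  t=1,j=1: stock 207.0000 → up 285.6600 (V=68.4070), down 159.3900 (V=176.5433). Price 120.8638; hedge Δ=-0.8564, bond B=298.1365.
  t=0,j=0: stock 150.0000 → up 207.0000 (V=120.8638), down 115.5000 (V=204.4365). Price 158.1669; hedge Δ=-0.9134, bond B=295.1714.
Self-financing check: at every node Δ·S+B equals the discounted successor values.

(0,0): Delta=-0.9134 Bond=295.1714
(1,0): Delta=-1.0000 Bond=319.9365
(1,1): Delta=-0.8564 Bond=298.1365
(2,0): Delta=-1.0000 Bond=335.9333
(2,1): Delta=-1.0000 Bond=335.9333
(2,2): Delta=-0.7620 Bond=286.0657
V0=158.1669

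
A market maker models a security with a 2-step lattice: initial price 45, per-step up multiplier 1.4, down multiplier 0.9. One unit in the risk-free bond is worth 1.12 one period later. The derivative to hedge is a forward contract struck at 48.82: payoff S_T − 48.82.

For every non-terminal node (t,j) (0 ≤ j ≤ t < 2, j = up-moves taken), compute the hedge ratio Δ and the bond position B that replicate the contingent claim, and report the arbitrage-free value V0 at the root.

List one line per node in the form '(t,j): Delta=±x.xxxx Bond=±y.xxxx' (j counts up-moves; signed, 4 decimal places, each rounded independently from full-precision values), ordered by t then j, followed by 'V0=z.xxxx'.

The replicating-portfolio and risk-neutral prices coincide; use p* = (1.12−0.9)/(1.4−0.9) = 0.4400 for the latter.
Terminal values V(2,·): V(2,0)=-12.3700, V(2,1)=7.8800, V(2,2)=39.3800
Node (1,0) S=40.5000: V=(p*·7.8800+(1−p*)·-12.3700)/1.12=-3.0893; Δ=(7.8800−-12.3700)/(56.7000−36.4500)=1.0000; B=V−Δ·S=-43.5893
Node (1,1) S=63.0000: V=(p*·39.3800+(1−p*)·7.8800)/1.12=19.4107; Δ=(39.3800−7.8800)/(88.2000−56.7000)=1.0000; B=V−Δ·S=-43.5893
Node (0,0) S=45.0000: V=(p*·19.4107+(1−p*)·-3.0893)/1.12=6.0810; Δ=(19.4107−-3.0893)/(63.0000−40.5000)=1.0000; B=V−Δ·S=-38.9190
Self-financing check: at every node Δ·S+B equals the discounted successor values.

(0,0): Delta=1.0000 Bond=-38.9190
(1,0): Delta=1.0000 Bond=-43.5893
(1,1): Delta=1.0000 Bond=-43.5893
V0=6.0810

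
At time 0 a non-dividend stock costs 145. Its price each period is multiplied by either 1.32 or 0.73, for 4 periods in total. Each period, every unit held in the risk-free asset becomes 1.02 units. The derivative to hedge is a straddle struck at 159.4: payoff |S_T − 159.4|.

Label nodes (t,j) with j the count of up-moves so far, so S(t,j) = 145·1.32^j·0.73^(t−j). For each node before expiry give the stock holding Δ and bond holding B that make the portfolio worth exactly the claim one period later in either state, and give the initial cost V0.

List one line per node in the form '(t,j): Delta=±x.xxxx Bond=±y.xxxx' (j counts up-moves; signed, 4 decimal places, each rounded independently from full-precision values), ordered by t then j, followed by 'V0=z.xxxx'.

(0,0): Delta=0.1971 Bond=41.4706
(1,0): Delta=-0.3749 Bond=102.8542
(1,1): Delta=0.5244 Bond=-20.3423
(2,0): Delta=-1.0000 Bond=153.2103
(2,1): Delta=-0.0173 Bond=54.9467
(2,2): Delta=0.8344 Bond=-99.0552
(3,0): Delta=-1.0000 Bond=156.2745
(3,1): Delta=-1.0000 Bond=156.2745
(3,2): Delta=0.5448 Bond=-47.6393
(3,3): Delta=1.0000 Bond=-156.2745
V0=70.0559

Risk-neutral probability p* = (R−d)/(u−d) = (1.02−0.73)/(1.32−0.73) = 0.4915.
Payoff layer (t=4): V(4,0)=118.2226, V(4,1)=84.9421, V(4,2)=24.7639, V(4,3)=84.0516, V(4,4)=280.8139
Node (3,0) S=56.4075: V=(p*·84.9421+(1−p*)·118.2226)/1.02=99.8670; Δ=(84.9421−118.2226)/(74.4579−41.1774)=-1.0000; B=V−Δ·S=156.2745
Node (3,1) S=101.9971: V=(p*·24.7639+(1−p*)·84.9421)/1.02=54.2774; Δ=(24.7639−84.9421)/(134.6361−74.4579)=-1.0000; B=V−Δ·S=156.2745
Node (3,2) S=184.4330: V=(p*·84.0516+(1−p*)·24.7639)/1.02=52.8483; Δ=(84.0516−24.7639)/(243.4516−134.6361)=0.5448; B=V−Δ·S=-47.6393
Node (3,3) S=333.4954: V=(p*·280.8139+(1−p*)·84.0516)/1.02=177.2209; Δ=(280.8139−84.0516)/(440.2139−243.4516)=1.0000; B=V−Δ·S=-156.2745
Node (2,0) S=77.2705: V=(p*·54.2774+(1−p*)·99.8670)/1.02=75.9398; Δ=(54.2774−99.8670)/(101.9971−56.4075)=-1.0000; B=V−Δ·S=153.2103
Node (2,1) S=139.7220: V=(p*·52.8483+(1−p*)·54.2774)/1.02=52.5245; Δ=(52.8483−54.2774)/(184.4330−101.9971)=-0.0173; B=V−Δ·S=54.9467
Node (2,2) S=252.6480: V=(p*·177.2209+(1−p*)·52.8483)/1.02=111.7457; Δ=(177.2209−52.8483)/(333.4954−184.4330)=0.8344; B=V−Δ·S=-99.0552
Node (1,0) S=105.8500: V=(p*·52.5245+(1−p*)·75.9398)/1.02=63.1672; Δ=(52.5245−75.9398)/(139.7220−77.2705)=-0.3749; B=V−Δ·S=102.8542
Node (1,1) S=191.4000: V=(p*·111.7457+(1−p*)·52.5245)/1.02=80.0326; Δ=(111.7457−52.5245)/(252.6480−139.7220)=0.5244; B=V−Δ·S=-20.3423
Node (0,0) S=145.0000: V=(p*·80.0326+(1−p*)·63.1672)/1.02=70.0559; Δ=(80.0326−63.1672)/(191.4000−105.8500)=0.1971; B=V−Δ·S=41.4706
The time-0 hedge costs 70.0559, which is the no-arbitrage price.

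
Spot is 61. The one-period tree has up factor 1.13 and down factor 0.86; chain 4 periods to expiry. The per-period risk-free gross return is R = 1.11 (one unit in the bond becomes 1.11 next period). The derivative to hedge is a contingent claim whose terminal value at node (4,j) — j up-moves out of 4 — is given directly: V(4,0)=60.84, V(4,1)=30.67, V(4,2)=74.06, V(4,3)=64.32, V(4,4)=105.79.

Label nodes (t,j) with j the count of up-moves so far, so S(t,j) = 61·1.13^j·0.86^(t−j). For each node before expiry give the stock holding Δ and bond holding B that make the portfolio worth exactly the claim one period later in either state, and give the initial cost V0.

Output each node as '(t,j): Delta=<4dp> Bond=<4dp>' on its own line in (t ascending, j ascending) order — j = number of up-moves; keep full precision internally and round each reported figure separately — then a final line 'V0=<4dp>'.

(0,0): Delta=1.4079 Bond=-23.2877
(1,0): Delta=-0.1469 Bond=55.7185
(1,1): Delta=1.5026 Bond=-32.3748
(2,0): Delta=2.8061 Bond=-71.3779
(2,1): Delta=-0.3267 Bond=72.5056
(2,2): Delta=1.6140 Bond=-44.6114
(3,0): Delta=-2.8800 Bond=141.3847
(3,1): Delta=3.1523 Bond=-96.8785
(3,2): Delta=-0.5385 Bond=94.6700
(3,3): Delta=1.7450 Bond=-61.0537
V0=62.5965

No-arbitrage ⇒ martingale measure with p* = (R−d)/(u−d) = 0.9259.
At expiry t=4: V(4,0)=60.8400, V(4,1)=30.6700, V(4,2)=74.0600, V(4,3)=64.3200, V(4,4)=105.7900
Node (3,0) S=38.7994: V=(p*·30.6700+(1−p*)·60.8400)/1.11=29.6440; Δ=(30.6700−60.8400)/(43.8433−33.3675)=-2.8800; B=V−Δ·S=141.3847
Node (3,1) S=50.9806: V=(p*·74.0600+(1−p*)·30.6700)/1.11=63.8252; Δ=(74.0600−30.6700)/(57.6081−43.8433)=3.1523; B=V−Δ·S=-96.8785
Node (3,2) S=66.9862: V=(p*·64.3200+(1−p*)·74.0600)/1.11=58.5959; Δ=(64.3200−74.0600)/(75.6944−57.6081)=-0.5385; B=V−Δ·S=94.6700
Node (3,3) S=88.0167: V=(p*·105.7900+(1−p*)·64.3200)/1.11=92.5389; Δ=(105.7900−64.3200)/(99.4589−75.6944)=1.7450; B=V−Δ·S=-61.0537
Node (2,0) S=45.1156: V=(p*·63.8252+(1−p*)·29.6440)/1.11=55.2191; Δ=(63.8252−29.6440)/(50.9806−38.7994)=2.8061; B=V−Δ·S=-71.3779
Node (2,1) S=59.2798: V=(p*·58.5959+(1−p*)·63.8252)/1.11=53.1381; Δ=(58.5959−63.8252)/(66.9862−50.9806)=-0.3267; B=V−Δ·S=72.5056
Node (2,2) S=77.8909: V=(p*·92.5389+(1−p*)·58.5959)/1.11=81.1032; Δ=(92.5389−58.5959)/(88.0167−66.9862)=1.6140; B=V−Δ·S=-44.6114
Node (1,0) S=52.4600: V=(p*·53.1381+(1−p*)·55.2191)/1.11=48.0110; Δ=(53.1381−55.2191)/(59.2798−45.1156)=-0.1469; B=V−Δ·S=55.7185
Node (1,1) S=68.9300: V=(p*·81.1032+(1−p*)·53.1381)/1.11=71.1998; Δ=(81.1032−53.1381)/(77.8909−59.2798)=1.5026; B=V−Δ·S=-32.3748
Node (0,0) S=61.0000: V=(p*·71.1998+(1−p*)·48.0110)/1.11=62.5965; Δ=(71.1998−48.0110)/(68.9300−52.4600)=1.4079; B=V−Δ·S=-23.2877
The time-0 hedge costs 62.5965, which is the no-arbitrage price.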